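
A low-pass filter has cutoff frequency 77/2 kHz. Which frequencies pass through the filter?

A low-pass filter passes all frequencies below the cutoff frequency 77/2 kHz and attenuates higher frequencies.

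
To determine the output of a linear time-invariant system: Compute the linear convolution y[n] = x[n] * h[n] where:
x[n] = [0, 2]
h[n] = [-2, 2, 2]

y[n] = sum_k x[k]*h[n-k]. Output length = len(x) + len(h) - 1 = 2 + 3 - 1 = 4.
y[0] = 0*-2 = 0
y[1] = 2*-2 + 0*2 = -4
y[2] = 2*2 + 0*2 = 4
y[3] = 2*2 = 4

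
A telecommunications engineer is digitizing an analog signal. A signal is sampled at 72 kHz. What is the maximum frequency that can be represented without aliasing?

The maximum frequency that can be represented without aliasing
is the Nyquist frequency: f_max = f_s / 2 = 72 kHz / 2 = 36 kHz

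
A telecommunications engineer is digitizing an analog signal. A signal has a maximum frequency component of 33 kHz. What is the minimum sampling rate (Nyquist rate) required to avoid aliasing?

By the Nyquist-Shannon sampling theorem,
the minimum sampling rate (Nyquist rate) must be at least 2 * f_max.
Nyquist rate = 2 * 33 kHz = 66 kHz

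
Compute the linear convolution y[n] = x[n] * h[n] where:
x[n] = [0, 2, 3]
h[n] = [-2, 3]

y[n] = sum_k x[k]*h[n-k]. Output length = len(x) + len(h) - 1 = 3 + 2 - 1 = 4.
y[0] = 0*-2 = 0
y[1] = 2*-2 + 0*3 = -4
y[2] = 3*-2 + 2*3 = 0
y[3] = 3*3 = 9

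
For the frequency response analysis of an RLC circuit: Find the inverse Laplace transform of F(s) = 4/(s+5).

Standard pair: k/(s+a) <-> k*e^(-at)*u(t)
With k=4, a=5: f(t) = 4*e^(-5t)*u(t)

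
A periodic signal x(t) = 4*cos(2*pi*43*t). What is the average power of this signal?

Average power of A*cos(wt) is A^2/2.
P = 4^2 / 2 = 16/2 = 8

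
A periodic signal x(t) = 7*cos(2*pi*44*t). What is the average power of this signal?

Average power of A*cos(wt) is A^2/2.
P = 7^2 / 2 = 49/2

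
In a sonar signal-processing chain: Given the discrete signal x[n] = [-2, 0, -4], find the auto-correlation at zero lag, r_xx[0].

The auto-correlation at zero lag r_xx[0] equals the signal energy.
r_xx[0] = sum of x[n]^2 = (-2)^2 + 0^2 + (-4)^2
= 4 + 0 + 16 = 20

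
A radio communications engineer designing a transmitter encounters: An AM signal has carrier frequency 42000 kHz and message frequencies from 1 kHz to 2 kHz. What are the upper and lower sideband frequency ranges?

Upper sideband (USB) = fc + [fm_low, fm_high] = 42000 + [1, 2] = [42001, 42002] kHz
Lower sideband (LSB) = fc - [fm_high, fm_low] = 42000 - [2, 1] = [41998, 41999] kHz
Total occupied spectrum: 41998 kHz to 42002 kHz (plus carrier at 42000 kHz)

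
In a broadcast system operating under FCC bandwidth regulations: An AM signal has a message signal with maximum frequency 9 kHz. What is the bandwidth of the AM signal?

In AM (double-sideband), the bandwidth is twice the message frequency.
BW = 2 * f_m = 2 * 9 kHz = 18 kHz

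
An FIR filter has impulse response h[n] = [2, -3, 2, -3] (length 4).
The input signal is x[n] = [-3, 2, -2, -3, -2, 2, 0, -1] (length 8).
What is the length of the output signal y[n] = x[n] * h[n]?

For linear convolution, the output length is:
len(y) = len(x) + len(h) - 1 = 8 + 4 - 1 = 11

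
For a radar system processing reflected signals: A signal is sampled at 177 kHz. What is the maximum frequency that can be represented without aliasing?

The maximum frequency that can be represented without aliasing
is the Nyquist frequency: f_max = f_s / 2 = 177 kHz / 2 = 177/2 kHz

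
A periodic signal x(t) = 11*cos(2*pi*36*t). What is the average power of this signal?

Average power of A*cos(wt) is A^2/2.
P = 11^2 / 2 = 121/2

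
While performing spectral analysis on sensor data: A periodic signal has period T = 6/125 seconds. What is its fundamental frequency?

The fundamental frequency is the reciprocal of the period.
f = 1/T = 1/(6/125) = 125/6 Hz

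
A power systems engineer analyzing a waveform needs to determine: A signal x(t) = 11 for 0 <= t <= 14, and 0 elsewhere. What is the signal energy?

Energy = integral of |x(t)|^2 dt over the signal duration
= 11^2 * 14 = 121 * 14 = 1694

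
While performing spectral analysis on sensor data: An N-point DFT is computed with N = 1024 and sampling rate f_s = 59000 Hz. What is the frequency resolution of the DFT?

DFT frequency resolution = f_s / N
= 59000 / 1024 = 7375/128 Hz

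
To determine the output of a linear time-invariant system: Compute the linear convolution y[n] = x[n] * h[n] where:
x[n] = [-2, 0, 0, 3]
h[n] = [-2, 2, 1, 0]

y[n] = sum_k x[k]*h[n-k]. Output length = len(x) + len(h) - 1 = 4 + 4 - 1 = 7.
y[0] = -2*-2 = 4
y[1] = 0*-2 + -2*2 = -4
y[2] = 0*-2 + 0*2 + -2*1 = -2
y[3] = 3*-2 + 0*2 + 0*1 + -2*0 = -6
y[4] = 3*2 + 0*1 + 0*0 = 6
y[5] = 3*1 + 0*0 = 3
y[6] = 3*0 = 0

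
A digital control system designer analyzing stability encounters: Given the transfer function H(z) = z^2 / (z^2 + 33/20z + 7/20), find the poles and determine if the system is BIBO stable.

Poles are roots of the denominator: z^2 + 33/20z + 7/20 = 0.
Quadratic formula: z = [-(33/20) +/- sqrt((33/20)^2 - 4*(7/20))] / 2
Discriminant = 1089/400 - 7/5 = 529/400; sqrt = 23/20.
z = (-33/20 +/- 23/20) / 2 => z = -1/4 or z = -7/5.
|p1| = 7/5, |p2| = 1/4.
For BIBO stability, all poles must lie inside the unit circle (|p| < 1).
System is UNSTABLE since at least one |p| >= 1.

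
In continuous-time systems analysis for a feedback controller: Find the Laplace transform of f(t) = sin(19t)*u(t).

Standard pair: sin(wt)*u(t) <-> w/(s^2+w^2)
With w = 19: L{sin(19t)*u(t)} = 19/(s^2+361)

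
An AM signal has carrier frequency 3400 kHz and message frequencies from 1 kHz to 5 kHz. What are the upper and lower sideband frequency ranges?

Upper sideband (USB) = fc + [fm_low, fm_high] = 3400 + [1, 5] = [3401, 3405] kHz
Lower sideband (LSB) = fc - [fm_high, fm_low] = 3400 - [5, 1] = [3395, 3399] kHz
Total occupied spectrum: 3395 kHz to 3405 kHz (plus carrier at 3400 kHz)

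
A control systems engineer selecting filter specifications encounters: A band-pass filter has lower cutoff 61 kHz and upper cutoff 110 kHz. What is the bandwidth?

Bandwidth = f_high - f_low
= 110 kHz - 61 kHz = 49 kHz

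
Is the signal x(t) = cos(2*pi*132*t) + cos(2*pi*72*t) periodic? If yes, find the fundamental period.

f1 = 132 Hz, f2 = 72 Hz
Period T1 = 1/132, T2 = 1/72
Ratio T1/T2 = 72/132, which is rational.
The signal is periodic with fundamental period T = 1/GCD(132,72) = 1/12 s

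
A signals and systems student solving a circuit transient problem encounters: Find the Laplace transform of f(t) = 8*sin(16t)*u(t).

Standard pair: sin(wt)*u(t) <-> w/(s^2+w^2)
With w = 16: L{8*sin(16t)*u(t)} = 128/(s^2+256)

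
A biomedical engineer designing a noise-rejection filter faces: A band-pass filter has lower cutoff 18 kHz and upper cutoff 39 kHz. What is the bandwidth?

Bandwidth = f_high - f_low
= 39 kHz - 18 kHz = 21 kHz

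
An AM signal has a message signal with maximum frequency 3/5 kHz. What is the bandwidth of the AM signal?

In AM (double-sideband), the bandwidth is twice the message frequency.
BW = 2 * f_m = 2 * 3/5 kHz = 6/5 kHz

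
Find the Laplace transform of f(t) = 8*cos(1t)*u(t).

Standard pair: cos(wt)*u(t) <-> s/(s^2+w^2)
With w = 1: L{8*cos(1t)*u(t)} = 8s/(s^2+1)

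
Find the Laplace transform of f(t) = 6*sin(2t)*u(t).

Standard pair: sin(wt)*u(t) <-> w/(s^2+w^2)
With w = 2: L{6*sin(2t)*u(t)} = 12/(s^2+4)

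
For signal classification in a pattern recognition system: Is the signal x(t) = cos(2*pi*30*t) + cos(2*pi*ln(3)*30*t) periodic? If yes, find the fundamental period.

f1 = 30 Hz, f2 = 30*ln(3) Hz
Ratio f2/f1 = ln(3), which is irrational.
Since the frequency ratio is irrational, no common period exists.
The signal is not periodic.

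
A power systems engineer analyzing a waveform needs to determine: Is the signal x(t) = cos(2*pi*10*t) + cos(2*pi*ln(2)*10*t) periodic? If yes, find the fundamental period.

f1 = 10 Hz, f2 = 10*ln(2) Hz
Ratio f2/f1 = ln(2), which is irrational.
Since the frequency ratio is irrational, no common period exists.
The signal is not periodic.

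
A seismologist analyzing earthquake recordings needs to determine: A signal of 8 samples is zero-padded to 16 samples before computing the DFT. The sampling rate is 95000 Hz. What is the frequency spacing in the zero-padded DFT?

Original DFT: N = 8, resolution = f_s/N = 95000/8 = 11875 Hz
Zero-padded DFT: N = 16, resolution = f_s/N = 95000/16 = 11875/2 Hz
Zero-padding interpolates the spectrum (finer frequency grid)
but does NOT improve the true spectral resolution (ability to resolve close frequencies).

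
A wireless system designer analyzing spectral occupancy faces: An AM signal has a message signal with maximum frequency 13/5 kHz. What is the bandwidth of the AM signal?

In AM (double-sideband), the bandwidth is twice the message frequency.
BW = 2 * f_m = 2 * 13/5 kHz = 26/5 kHz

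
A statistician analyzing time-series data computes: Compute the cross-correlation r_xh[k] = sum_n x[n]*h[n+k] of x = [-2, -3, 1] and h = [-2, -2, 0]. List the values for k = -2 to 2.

Both sequences indexed from 0 and zero outside their support.
Lags with overlap: k = -2 to 2.
  r_xh[-2] = x[2]*h[0] = -2
  r_xh[-1] = x[1]*h[0] + x[2]*h[1] = 4
  r_xh[0] = x[0]*h[0] + x[1]*h[1] + x[2]*h[2] = 10
  r_xh[1] = x[0]*h[1] + x[1]*h[2] = 4
  r_xh[2] = x[0]*h[2] = 0
r_xh = [-2, 4, 10, 4, 0] (for k = -2, ..., 2)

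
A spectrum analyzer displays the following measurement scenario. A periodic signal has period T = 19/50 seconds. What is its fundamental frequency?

The fundamental frequency is the reciprocal of the period.
f = 1/T = 1/(19/50) = 50/19 Hz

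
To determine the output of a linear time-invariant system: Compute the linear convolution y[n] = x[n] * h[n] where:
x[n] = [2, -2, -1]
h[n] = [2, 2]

y[n] = sum_k x[k]*h[n-k]. Output length = len(x) + len(h) - 1 = 3 + 2 - 1 = 4.
y[0] = 2*2 = 4
y[1] = -2*2 + 2*2 = 0
y[2] = -1*2 + -2*2 = -6
y[3] = -1*2 = -2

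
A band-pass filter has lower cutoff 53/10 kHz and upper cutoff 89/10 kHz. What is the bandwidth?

Bandwidth = f_high - f_low
= 89/10 kHz - 53/10 kHz = 18/5 kHz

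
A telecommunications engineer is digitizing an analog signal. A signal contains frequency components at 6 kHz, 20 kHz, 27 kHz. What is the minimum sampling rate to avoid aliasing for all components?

The highest frequency component is f_max = 27 kHz.
Nyquist rate = 2 * f_max = 2 * 27 kHz = 54 kHz.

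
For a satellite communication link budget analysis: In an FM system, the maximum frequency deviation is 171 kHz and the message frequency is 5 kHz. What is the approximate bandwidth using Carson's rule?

Carson's rule: BW = 2*(delta_f + f_m)
= 2*(171 + 5) kHz = 352 kHz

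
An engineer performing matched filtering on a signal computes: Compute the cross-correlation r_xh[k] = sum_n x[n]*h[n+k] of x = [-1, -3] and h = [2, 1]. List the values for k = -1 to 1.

Both sequences indexed from 0 and zero outside their support.
Lags with overlap: k = -1 to 1.
  r_xh[-1] = x[1]*h[0] = -6
  r_xh[0] = x[0]*h[0] + x[1]*h[1] = -5
  r_xh[1] = x[0]*h[1] = -1
r_xh = [-6, -5, -1] (for k = -1, ..., 1)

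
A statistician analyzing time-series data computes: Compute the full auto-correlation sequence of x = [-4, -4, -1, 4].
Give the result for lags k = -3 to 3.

r_xx[k] = sum_m x[m]*x[m+k], indexed from 0, for k = -3 to 3:
  r_xx[-3] = x[3]*x[0] = -16
  r_xx[-2] = x[2]*x[0] + x[3]*x[1] = -12
  r_xx[-1] = x[1]*x[0] + x[2]*x[1] + x[3]*x[2] = 16
  r_xx[0] = x[0]*x[0] + x[1]*x[1] + x[2]*x[2] + x[3]*x[3] = 49
  r_xx[1] = x[0]*x[1] + x[1]*x[2] + x[2]*x[3] = 16
  r_xx[2] = x[0]*x[2] + x[1]*x[3] = -12
  r_xx[3] = x[0]*x[3] = -16
r_xx = [-16, -12, 16, 49, 16, -12, -16]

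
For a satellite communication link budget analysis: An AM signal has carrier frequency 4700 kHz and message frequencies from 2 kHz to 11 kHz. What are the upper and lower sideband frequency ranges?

Upper sideband (USB) = fc + [fm_low, fm_high] = 4700 + [2, 11] = [4702, 4711] kHz
Lower sideband (LSB) = fc - [fm_high, fm_low] = 4700 - [11, 2] = [4689, 4698] kHz
Total occupied spectrum: 4689 kHz to 4711 kHz (plus carrier at 4700 kHz)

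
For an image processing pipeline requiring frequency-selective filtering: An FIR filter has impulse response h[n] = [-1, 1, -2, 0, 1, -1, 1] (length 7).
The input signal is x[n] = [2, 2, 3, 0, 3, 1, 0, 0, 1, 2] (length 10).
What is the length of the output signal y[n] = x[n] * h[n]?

For linear convolution, the output length is:
len(y) = len(x) + len(h) - 1 = 10 + 7 - 1 = 16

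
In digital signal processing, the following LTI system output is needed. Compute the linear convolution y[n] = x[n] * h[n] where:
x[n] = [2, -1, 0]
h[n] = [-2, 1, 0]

y[n] = sum_k x[k]*h[n-k]. Output length = len(x) + len(h) - 1 = 3 + 3 - 1 = 5.
y[0] = 2*-2 = -4
y[1] = -1*-2 + 2*1 = 4
y[2] = 0*-2 + -1*1 + 2*0 = -1
y[3] = 0*1 + -1*0 = 0
y[4] = 0*0 = 0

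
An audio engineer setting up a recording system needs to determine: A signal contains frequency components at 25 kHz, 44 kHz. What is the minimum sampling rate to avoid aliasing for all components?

The highest frequency component is f_max = 44 kHz.
Nyquist rate = 2 * f_max = 2 * 44 kHz = 88 kHz.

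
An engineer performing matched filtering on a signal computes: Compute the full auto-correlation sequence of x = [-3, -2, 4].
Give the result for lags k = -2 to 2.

r_xx[k] = sum_m x[m]*x[m+k], indexed from 0, for k = -2 to 2:
  r_xx[-2] = x[2]*x[0] = -12
  r_xx[-1] = x[1]*x[0] + x[2]*x[1] = -2
  r_xx[0] = x[0]*x[0] + x[1]*x[1] + x[2]*x[2] = 29
  r_xx[1] = x[0]*x[1] + x[1]*x[2] = -2
  r_xx[2] = x[0]*x[2] = -12
r_xx = [-12, -2, 29, -2, -12]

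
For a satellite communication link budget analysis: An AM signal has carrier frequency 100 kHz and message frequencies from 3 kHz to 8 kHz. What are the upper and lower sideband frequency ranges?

Upper sideband (USB) = fc + [fm_low, fm_high] = 100 + [3, 8] = [103, 108] kHz
Lower sideband (LSB) = fc - [fm_high, fm_low] = 100 - [8, 3] = [92, 97] kHz
Total occupied spectrum: 92 kHz to 108 kHz (plus carrier at 100 kHz)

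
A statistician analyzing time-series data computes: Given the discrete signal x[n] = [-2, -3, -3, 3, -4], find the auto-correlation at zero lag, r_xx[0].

The auto-correlation at zero lag r_xx[0] equals the signal energy.
r_xx[0] = sum of x[n]^2 = (-2)^2 + (-3)^2 + (-3)^2 + 3^2 + (-4)^2
= 4 + 9 + 9 + 9 + 16 = 47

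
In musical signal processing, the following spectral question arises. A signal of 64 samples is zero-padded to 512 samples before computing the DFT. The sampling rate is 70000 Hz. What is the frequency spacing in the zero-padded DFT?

Original DFT: N = 64, resolution = f_s/N = 70000/64 = 4375/4 Hz
Zero-padded DFT: N = 512, resolution = f_s/N = 70000/512 = 4375/32 Hz
Zero-padding interpolates the spectrum (finer frequency grid)
but does NOT improve the true spectral resolution (ability to resolve close frequencies).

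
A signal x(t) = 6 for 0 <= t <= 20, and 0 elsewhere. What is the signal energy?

Energy = integral of |x(t)|^2 dt over the signal duration
= 6^2 * 20 = 36 * 20 = 720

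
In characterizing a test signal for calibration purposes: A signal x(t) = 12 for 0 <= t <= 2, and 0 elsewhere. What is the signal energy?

Energy = integral of |x(t)|^2 dt over the signal duration
= 12^2 * 2 = 144 * 2 = 288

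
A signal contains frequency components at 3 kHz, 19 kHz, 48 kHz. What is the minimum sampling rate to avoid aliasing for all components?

The highest frequency component is f_max = 48 kHz.
Nyquist rate = 2 * f_max = 2 * 48 kHz = 96 kHz.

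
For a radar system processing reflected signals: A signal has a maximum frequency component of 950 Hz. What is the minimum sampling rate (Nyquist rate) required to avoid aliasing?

By the Nyquist-Shannon sampling theorem,
the minimum sampling rate (Nyquist rate) must be at least 2 * f_max.
Nyquist rate = 2 * 950 Hz = 1900 Hz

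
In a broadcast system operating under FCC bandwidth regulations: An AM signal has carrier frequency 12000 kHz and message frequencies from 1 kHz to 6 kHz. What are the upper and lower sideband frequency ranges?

Upper sideband (USB) = fc + [fm_low, fm_high] = 12000 + [1, 6] = [12001, 12006] kHz
Lower sideband (LSB) = fc - [fm_high, fm_low] = 12000 - [6, 1] = [11994, 11999] kHz
Total occupied spectrum: 11994 kHz to 12006 kHz (plus carrier at 12000 kHz)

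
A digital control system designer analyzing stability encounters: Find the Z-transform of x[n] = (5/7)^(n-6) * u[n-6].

Time-shifting property: if X(z) = Z{x[n]}, then Z{x[n-d]} = z^(-d) * X(z)
X(z) = z/(z - 5/7) for x[n] = (5/7)^n * u[n]
Z{x[n-6]} = z^(-6) * z/(z - 5/7) = z^(-5)/(z - 5/7)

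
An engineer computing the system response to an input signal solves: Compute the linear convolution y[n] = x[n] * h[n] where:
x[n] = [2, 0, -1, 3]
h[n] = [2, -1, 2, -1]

y[n] = sum_k x[k]*h[n-k]. Output length = len(x) + len(h) - 1 = 4 + 4 - 1 = 7.
y[0] = 2*2 = 4
y[1] = 0*2 + 2*-1 = -2
y[2] = -1*2 + 0*-1 + 2*2 = 2
y[3] = 3*2 + -1*-1 + 0*2 + 2*-1 = 5
y[4] = 3*-1 + -1*2 + 0*-1 = -5
y[5] = 3*2 + -1*-1 = 7
y[6] = 3*-1 = -3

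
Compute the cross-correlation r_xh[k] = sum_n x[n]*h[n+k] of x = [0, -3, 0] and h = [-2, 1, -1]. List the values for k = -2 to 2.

Both sequences indexed from 0 and zero outside their support.
Lags with overlap: k = -2 to 2.
  r_xh[-2] = x[2]*h[0] = 0
  r_xh[-1] = x[1]*h[0] + x[2]*h[1] = 6
  r_xh[0] = x[0]*h[0] + x[1]*h[1] + x[2]*h[2] = -3
  r_xh[1] = x[0]*h[1] + x[1]*h[2] = 3
  r_xh[2] = x[0]*h[2] = 0
r_xh = [0, 6, -3, 3, 0] (for k = -2, ..., 2)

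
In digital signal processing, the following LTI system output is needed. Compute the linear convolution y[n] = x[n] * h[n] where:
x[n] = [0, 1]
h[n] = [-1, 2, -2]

y[n] = sum_k x[k]*h[n-k]. Output length = len(x) + len(h) - 1 = 2 + 3 - 1 = 4.
y[0] = 0*-1 = 0
y[1] = 1*-1 + 0*2 = -1
y[2] = 1*2 + 0*-2 = 2
y[3] = 1*-2 = -2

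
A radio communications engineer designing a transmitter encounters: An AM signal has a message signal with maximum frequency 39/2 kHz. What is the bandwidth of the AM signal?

In AM (double-sideband), the bandwidth is twice the message frequency.
BW = 2 * f_m = 2 * 39/2 kHz = 39 kHz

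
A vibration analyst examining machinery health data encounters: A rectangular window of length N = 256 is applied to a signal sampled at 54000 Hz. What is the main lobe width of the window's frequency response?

For a rectangular window of length N,
the main lobe width in frequency is 2*f_s/N.
= 2*54000/256 = 3375/8 Hz
This determines the minimum frequency separation for resolving two sinusoids.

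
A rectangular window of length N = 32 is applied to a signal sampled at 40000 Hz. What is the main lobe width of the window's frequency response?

For a rectangular window of length N,
the main lobe width in frequency is 2*f_s/N.
= 2*40000/32 = 2500 Hz
This determines the minimum frequency separation for resolving two sinusoids.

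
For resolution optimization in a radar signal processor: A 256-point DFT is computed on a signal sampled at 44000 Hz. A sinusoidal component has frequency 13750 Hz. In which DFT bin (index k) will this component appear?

DFT frequency resolution = f_s/N = 44000/256 = 1375/8 Hz
Bin index k = f_signal / resolution = 13750 / 1375/8 = 80
The signal frequency 13750 Hz falls in DFT bin k = 80.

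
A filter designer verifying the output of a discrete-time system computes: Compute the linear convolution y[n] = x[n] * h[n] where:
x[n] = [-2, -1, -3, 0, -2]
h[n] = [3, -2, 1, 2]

y[n] = sum_k x[k]*h[n-k]. Output length = len(x) + len(h) - 1 = 5 + 4 - 1 = 8.
y[0] = -2*3 = -6
y[1] = -1*3 + -2*-2 = 1
y[2] = -3*3 + -1*-2 + -2*1 = -9
y[3] = 0*3 + -3*-2 + -1*1 + -2*2 = 1
y[4] = -2*3 + 0*-2 + -3*1 + -1*2 = -11
y[5] = -2*-2 + 0*1 + -3*2 = -2
y[6] = -2*1 + 0*2 = -2
y[7] = -2*2 = -4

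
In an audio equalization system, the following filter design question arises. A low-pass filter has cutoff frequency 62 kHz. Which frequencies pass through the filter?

A low-pass filter passes all frequencies below the cutoff frequency 62 kHz and attenuates higher frequencies.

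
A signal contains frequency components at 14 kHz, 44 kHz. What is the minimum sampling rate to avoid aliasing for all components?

The highest frequency component is f_max = 44 kHz.
Nyquist rate = 2 * f_max = 2 * 44 kHz = 88 kHz.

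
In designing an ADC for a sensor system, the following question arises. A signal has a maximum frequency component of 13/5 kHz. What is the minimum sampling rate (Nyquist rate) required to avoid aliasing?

By the Nyquist-Shannon sampling theorem,
the minimum sampling rate (Nyquist rate) must be at least 2 * f_max.
Nyquist rate = 2 * 13/5 kHz = 26/5 kHz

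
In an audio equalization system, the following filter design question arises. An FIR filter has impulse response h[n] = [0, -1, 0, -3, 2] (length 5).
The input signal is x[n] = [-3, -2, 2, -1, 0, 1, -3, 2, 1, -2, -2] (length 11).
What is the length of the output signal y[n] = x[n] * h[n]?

For linear convolution, the output length is:
len(y) = len(x) + len(h) - 1 = 11 + 5 - 1 = 15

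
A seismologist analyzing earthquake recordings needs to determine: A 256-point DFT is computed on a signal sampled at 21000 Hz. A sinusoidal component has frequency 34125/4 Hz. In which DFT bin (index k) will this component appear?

DFT frequency resolution = f_s/N = 21000/256 = 2625/32 Hz
Bin index k = f_signal / resolution = 34125/4 / 2625/32 = 104
The signal frequency 34125/4 Hz falls in DFT bin k = 104.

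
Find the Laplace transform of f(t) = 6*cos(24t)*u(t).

Standard pair: cos(wt)*u(t) <-> s/(s^2+w^2)
With w = 24: L{6*cos(24t)*u(t)} = 6s/(s^2+576)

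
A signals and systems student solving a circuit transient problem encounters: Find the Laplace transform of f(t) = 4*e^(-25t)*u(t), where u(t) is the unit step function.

Standard Laplace transform pair:
e^(-at)*u(t) <-> 1/(s+a)
With a = 25: L{4*e^(-25t)*u(t)} = 4/(s+25), ROC: Re(s) > -25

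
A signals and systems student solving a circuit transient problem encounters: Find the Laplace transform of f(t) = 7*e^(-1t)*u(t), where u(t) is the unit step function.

Standard Laplace transform pair:
e^(-at)*u(t) <-> 1/(s+a)
With a = 1: L{7*e^(-1t)*u(t)} = 7/(s+1), ROC: Re(s) > -1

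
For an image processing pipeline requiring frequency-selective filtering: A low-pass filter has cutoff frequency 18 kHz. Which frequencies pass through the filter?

A low-pass filter passes all frequencies below the cutoff frequency 18 kHz and attenuates higher frequencies.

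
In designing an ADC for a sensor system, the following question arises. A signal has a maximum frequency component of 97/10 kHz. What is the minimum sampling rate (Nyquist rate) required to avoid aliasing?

By the Nyquist-Shannon sampling theorem,
the minimum sampling rate (Nyquist rate) must be at least 2 * f_max.
Nyquist rate = 2 * 97/10 kHz = 97/5 kHz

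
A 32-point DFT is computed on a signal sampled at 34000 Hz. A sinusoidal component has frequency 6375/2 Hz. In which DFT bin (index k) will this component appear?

DFT frequency resolution = f_s/N = 34000/32 = 2125/2 Hz
Bin index k = f_signal / resolution = 6375/2 / 2125/2 = 3
The signal frequency 6375/2 Hz falls in DFT bin k = 3.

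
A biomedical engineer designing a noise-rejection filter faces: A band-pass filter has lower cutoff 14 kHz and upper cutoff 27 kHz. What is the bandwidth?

Bandwidth = f_high - f_low
= 27 kHz - 14 kHz = 13 kHz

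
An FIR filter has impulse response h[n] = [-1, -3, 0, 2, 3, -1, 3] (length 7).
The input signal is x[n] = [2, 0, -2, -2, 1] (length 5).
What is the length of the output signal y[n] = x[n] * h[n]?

For linear convolution, the output length is:
len(y) = len(x) + len(h) - 1 = 5 + 7 - 1 = 11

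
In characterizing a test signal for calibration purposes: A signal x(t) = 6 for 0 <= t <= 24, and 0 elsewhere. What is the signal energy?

Energy = integral of |x(t)|^2 dt over the signal duration
= 6^2 * 24 = 36 * 24 = 864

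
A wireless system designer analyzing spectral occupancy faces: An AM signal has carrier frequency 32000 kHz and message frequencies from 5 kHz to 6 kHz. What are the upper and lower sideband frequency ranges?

Upper sideband (USB) = fc + [fm_low, fm_high] = 32000 + [5, 6] = [32005, 32006] kHz
Lower sideband (LSB) = fc - [fm_high, fm_low] = 32000 - [6, 5] = [31994, 31995] kHz
Total occupied spectrum: 31994 kHz to 32006 kHz (plus carrier at 32000 kHz)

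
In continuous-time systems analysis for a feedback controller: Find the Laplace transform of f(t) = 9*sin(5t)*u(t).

Standard pair: sin(wt)*u(t) <-> w/(s^2+w^2)
With w = 5: L{9*sin(5t)*u(t)} = 45/(s^2+25)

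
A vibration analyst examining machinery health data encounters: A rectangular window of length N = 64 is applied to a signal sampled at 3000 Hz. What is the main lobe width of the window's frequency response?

For a rectangular window of length N,
the main lobe width in frequency is 2*f_s/N.
= 2*3000/64 = 375/4 Hz
This determines the minimum frequency separation for resolving two sinusoids.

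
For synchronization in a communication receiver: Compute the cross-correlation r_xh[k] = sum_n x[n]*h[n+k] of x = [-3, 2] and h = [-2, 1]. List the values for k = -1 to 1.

Both sequences indexed from 0 and zero outside their support.
Lags with overlap: k = -1 to 1.
  r_xh[-1] = x[1]*h[0] = -4
  r_xh[0] = x[0]*h[0] + x[1]*h[1] = 8
  r_xh[1] = x[0]*h[1] = -3
r_xh = [-4, 8, -3] (for k = -1, ..., 1)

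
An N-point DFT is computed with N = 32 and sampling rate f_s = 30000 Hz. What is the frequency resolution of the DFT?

DFT frequency resolution = f_s / N
= 30000 / 32 = 1875/2 Hz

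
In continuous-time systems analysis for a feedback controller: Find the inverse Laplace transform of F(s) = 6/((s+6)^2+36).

Standard pair: w/((s+a)^2+w^2) <-> e^(-at)*sin(wt)*u(t)
With a=6, w=6: f(t) = e^(-6t)*sin(6t)*u(t)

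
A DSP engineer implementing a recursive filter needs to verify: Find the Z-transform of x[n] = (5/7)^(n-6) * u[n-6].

Time-shifting property: if X(z) = Z{x[n]}, then Z{x[n-d]} = z^(-d) * X(z)
X(z) = z/(z - 5/7) for x[n] = (5/7)^n * u[n]
Z{x[n-6]} = z^(-6) * z/(z - 5/7) = z^(-5)/(z - 5/7)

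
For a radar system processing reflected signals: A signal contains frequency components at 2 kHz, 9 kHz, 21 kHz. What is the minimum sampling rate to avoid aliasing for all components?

The highest frequency component is f_max = 21 kHz.
Nyquist rate = 2 * f_max = 2 * 21 kHz = 42 kHz.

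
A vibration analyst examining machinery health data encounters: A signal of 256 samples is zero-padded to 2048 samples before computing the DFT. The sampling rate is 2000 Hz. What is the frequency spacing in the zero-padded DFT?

Original DFT: N = 256, resolution = f_s/N = 2000/256 = 125/16 Hz
Zero-padded DFT: N = 2048, resolution = f_s/N = 2000/2048 = 125/128 Hz
Zero-padding interpolates the spectrum (finer frequency grid)
but does NOT improve the true spectral resolution (ability to resolve close frequencies).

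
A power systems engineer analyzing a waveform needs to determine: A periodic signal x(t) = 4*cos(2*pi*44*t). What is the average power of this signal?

Average power of A*cos(wt) is A^2/2.
P = 4^2 / 2 = 16/2 = 8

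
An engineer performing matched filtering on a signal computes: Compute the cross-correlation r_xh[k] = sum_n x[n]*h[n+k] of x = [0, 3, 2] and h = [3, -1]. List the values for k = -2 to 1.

Both sequences indexed from 0 and zero outside their support.
Lags with overlap: k = -2 to 1.
  r_xh[-2] = x[2]*h[0] = 6
  r_xh[-1] = x[1]*h[0] + x[2]*h[1] = 7
  r_xh[0] = x[0]*h[0] + x[1]*h[1] = -3
  r_xh[1] = x[0]*h[1] = 0
r_xh = [6, 7, -3, 0] (for k = -2, ..., 1)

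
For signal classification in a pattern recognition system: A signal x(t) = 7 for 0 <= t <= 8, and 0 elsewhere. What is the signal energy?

Energy = integral of |x(t)|^2 dt over the signal duration
= 7^2 * 8 = 49 * 8 = 392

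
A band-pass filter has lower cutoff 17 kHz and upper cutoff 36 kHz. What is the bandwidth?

Bandwidth = f_high - f_low
= 36 kHz - 17 kHz = 19 kHz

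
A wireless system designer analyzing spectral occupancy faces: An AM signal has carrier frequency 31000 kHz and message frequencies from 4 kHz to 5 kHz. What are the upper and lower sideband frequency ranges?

Upper sideband (USB) = fc + [fm_low, fm_high] = 31000 + [4, 5] = [31004, 31005] kHz
Lower sideband (LSB) = fc - [fm_high, fm_low] = 31000 - [5, 4] = [30995, 30996] kHz
Total occupied spectrum: 30995 kHz to 31005 kHz (plus carrier at 31000 kHz)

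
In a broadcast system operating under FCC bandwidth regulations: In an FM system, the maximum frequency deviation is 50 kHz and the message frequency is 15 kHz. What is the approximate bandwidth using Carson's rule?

Carson's rule: BW = 2*(delta_f + f_m)
= 2*(50 + 15) kHz = 130 kHz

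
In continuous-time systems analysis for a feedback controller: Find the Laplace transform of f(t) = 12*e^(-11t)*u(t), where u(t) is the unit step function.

Standard Laplace transform pair:
e^(-at)*u(t) <-> 1/(s+a)
With a = 11: L{12*e^(-11t)*u(t)} = 12/(s+11), ROC: Re(s) > -11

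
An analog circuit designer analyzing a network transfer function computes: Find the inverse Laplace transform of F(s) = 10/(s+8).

Standard pair: k/(s+a) <-> k*e^(-at)*u(t)
With k=10, a=8: f(t) = 10*e^(-8t)*u(t)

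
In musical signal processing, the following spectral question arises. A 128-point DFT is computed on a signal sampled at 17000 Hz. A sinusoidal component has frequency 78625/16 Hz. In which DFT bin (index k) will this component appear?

DFT frequency resolution = f_s/N = 17000/128 = 2125/16 Hz
Bin index k = f_signal / resolution = 78625/16 / 2125/16 = 37
The signal frequency 78625/16 Hz falls in DFT bin k = 37.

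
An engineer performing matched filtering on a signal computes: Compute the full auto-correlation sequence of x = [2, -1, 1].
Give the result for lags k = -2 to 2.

r_xx[k] = sum_m x[m]*x[m+k], indexed from 0, for k = -2 to 2:
  r_xx[-2] = x[2]*x[0] = 2
  r_xx[-1] = x[1]*x[0] + x[2]*x[1] = -3
  r_xx[0] = x[0]*x[0] + x[1]*x[1] + x[2]*x[2] = 6
  r_xx[1] = x[0]*x[1] + x[1]*x[2] = -3
  r_xx[2] = x[0]*x[2] = 2
r_xx = [2, -3, 6, -3, 2]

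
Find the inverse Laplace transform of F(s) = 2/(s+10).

Standard pair: k/(s+a) <-> k*e^(-at)*u(t)
With k=2, a=10: f(t) = 2*e^(-10t)*u(t)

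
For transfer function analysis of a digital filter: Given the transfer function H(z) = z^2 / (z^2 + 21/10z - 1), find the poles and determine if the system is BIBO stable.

Poles are roots of the denominator: z^2 + 21/10z - 1 = 0.
Quadratic formula: z = [-(21/10) +/- sqrt((21/10)^2 - 4*(-1))] / 2
Discriminant = 441/100 + 4 = 841/100; sqrt = 29/10.
z = (-21/10 +/- 29/10) / 2 => z = 2/5 or z = -5/2.
|p1| = 5/2, |p2| = 2/5.
For BIBO stability, all poles must lie inside the unit circle (|p| < 1).
System is UNSTABLE since at least one |p| >= 1.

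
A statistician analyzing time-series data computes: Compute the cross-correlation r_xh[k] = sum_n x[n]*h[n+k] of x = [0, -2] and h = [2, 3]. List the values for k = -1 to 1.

Both sequences indexed from 0 and zero outside their support.
Lags with overlap: k = -1 to 1.
  r_xh[-1] = x[1]*h[0] = -4
  r_xh[0] = x[0]*h[0] + x[1]*h[1] = -6
  r_xh[1] = x[0]*h[1] = 0
r_xh = [-4, -6, 0] (for k = -1, ..., 1)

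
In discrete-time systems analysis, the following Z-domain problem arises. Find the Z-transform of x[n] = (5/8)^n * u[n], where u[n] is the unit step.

The Z-transform of a^n * u[n] is z/(z-a) for |z| > |a|.
Here a = 5/8, so X(z) = z/(z - (5/8)) = 8z/(8z - 5)
ROC: |z| > 5/8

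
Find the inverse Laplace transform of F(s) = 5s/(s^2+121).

Standard pair: s/(s^2+w^2) <-> cos(wt)*u(t)
With k=5, w=11: f(t) = 5*cos(11t)*u(t)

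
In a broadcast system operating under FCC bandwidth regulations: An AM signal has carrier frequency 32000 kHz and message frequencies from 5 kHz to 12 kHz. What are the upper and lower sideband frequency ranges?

Upper sideband (USB) = fc + [fm_low, fm_high] = 32000 + [5, 12] = [32005, 32012] kHz
Lower sideband (LSB) = fc - [fm_high, fm_low] = 32000 - [12, 5] = [31988, 31995] kHz
Total occupied spectrum: 31988 kHz to 32012 kHz (plus carrier at 32000 kHz)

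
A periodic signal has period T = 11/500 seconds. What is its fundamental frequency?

The fundamental frequency is the reciprocal of the period.
f = 1/T = 1/(11/500) = 500/11 Hz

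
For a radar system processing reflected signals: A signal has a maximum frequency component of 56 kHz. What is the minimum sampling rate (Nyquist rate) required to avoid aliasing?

By the Nyquist-Shannon sampling theorem,
the minimum sampling rate (Nyquist rate) must be at least 2 * f_max.
Nyquist rate = 2 * 56 kHz = 112 kHz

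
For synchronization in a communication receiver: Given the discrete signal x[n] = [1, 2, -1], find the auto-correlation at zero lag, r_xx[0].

The auto-correlation at zero lag r_xx[0] equals the signal energy.
r_xx[0] = sum of x[n]^2 = 1^2 + 2^2 + (-1)^2
= 1 + 4 + 1 = 6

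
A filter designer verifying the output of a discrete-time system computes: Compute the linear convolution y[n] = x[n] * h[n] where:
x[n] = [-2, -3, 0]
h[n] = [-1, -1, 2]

y[n] = sum_k x[k]*h[n-k]. Output length = len(x) + len(h) - 1 = 3 + 3 - 1 = 5.
y[0] = -2*-1 = 2
y[1] = -3*-1 + -2*-1 = 5
y[2] = 0*-1 + -3*-1 + -2*2 = -1
y[3] = 0*-1 + -3*2 = -6
y[4] = 0*2 = 0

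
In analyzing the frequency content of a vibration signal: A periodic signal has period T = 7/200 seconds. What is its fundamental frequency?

The fundamental frequency is the reciprocal of the period.
f = 1/T = 1/(7/200) = 200/7 Hz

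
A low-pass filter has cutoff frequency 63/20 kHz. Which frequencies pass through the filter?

A low-pass filter passes all frequencies below the cutoff frequency 63/20 kHz and attenuates higher frequencies.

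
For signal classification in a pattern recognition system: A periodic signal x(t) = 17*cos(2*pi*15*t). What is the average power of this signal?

Average power of A*cos(wt) is A^2/2.
P = 17^2 / 2 = 289/2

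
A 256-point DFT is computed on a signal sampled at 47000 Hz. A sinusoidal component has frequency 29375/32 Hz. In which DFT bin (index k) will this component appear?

DFT frequency resolution = f_s/N = 47000/256 = 5875/32 Hz
Bin index k = f_signal / resolution = 29375/32 / 5875/32 = 5
The signal frequency 29375/32 Hz falls in DFT bin k = 5.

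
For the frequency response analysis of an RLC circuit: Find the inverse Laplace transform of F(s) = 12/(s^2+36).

Standard pair: w/(s^2+w^2) <-> sin(wt)*u(t)
Recognize w^2 = 36, so w = 6; numerator 12 = 2*6.
f(t) = 2*sin(6t)*u(t)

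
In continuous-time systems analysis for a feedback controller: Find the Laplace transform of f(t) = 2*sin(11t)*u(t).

Standard pair: sin(wt)*u(t) <-> w/(s^2+w^2)
With w = 11: L{2*sin(11t)*u(t)} = 22/(s^2+121)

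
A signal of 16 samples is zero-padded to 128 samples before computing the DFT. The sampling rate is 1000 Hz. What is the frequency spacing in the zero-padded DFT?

Original DFT: N = 16, resolution = f_s/N = 1000/16 = 125/2 Hz
Zero-padded DFT: N = 128, resolution = f_s/N = 1000/128 = 125/16 Hz
Zero-padding interpolates the spectrum (finer frequency grid)
but does NOT improve the true spectral resolution (ability to resolve close frequencies).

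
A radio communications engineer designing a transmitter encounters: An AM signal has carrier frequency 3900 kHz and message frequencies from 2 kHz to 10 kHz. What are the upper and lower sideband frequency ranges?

Upper sideband (USB) = fc + [fm_low, fm_high] = 3900 + [2, 10] = [3902, 3910] kHz
Lower sideband (LSB) = fc - [fm_high, fm_low] = 3900 - [10, 2] = [3890, 3898] kHz
Total occupied spectrum: 3890 kHz to 3910 kHz (plus carrier at 3900 kHz)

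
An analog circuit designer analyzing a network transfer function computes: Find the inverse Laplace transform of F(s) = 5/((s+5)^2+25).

Standard pair: w/((s+a)^2+w^2) <-> e^(-at)*sin(wt)*u(t)
With a=5, w=5: f(t) = e^(-5t)*sin(5t)*u(t)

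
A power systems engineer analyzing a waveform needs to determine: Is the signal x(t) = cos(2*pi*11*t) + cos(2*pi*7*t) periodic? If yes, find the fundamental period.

f1 = 11 Hz, f2 = 7 Hz
Period T1 = 1/11, T2 = 1/7
Ratio T1/T2 = 7/11, which is rational.
The signal is periodic with fundamental period T = 1/GCD(11,7) = 1 s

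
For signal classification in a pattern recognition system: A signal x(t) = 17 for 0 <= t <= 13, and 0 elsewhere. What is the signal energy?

Energy = integral of |x(t)|^2 dt over the signal duration
= 17^2 * 13 = 289 * 13 = 3757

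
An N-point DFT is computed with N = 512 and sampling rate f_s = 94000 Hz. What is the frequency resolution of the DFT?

DFT frequency resolution = f_s / N
= 94000 / 512 = 5875/32 Hz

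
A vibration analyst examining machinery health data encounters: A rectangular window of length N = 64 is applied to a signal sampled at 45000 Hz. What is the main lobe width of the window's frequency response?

For a rectangular window of length N,
the main lobe width in frequency is 2*f_s/N.
= 2*45000/64 = 5625/4 Hz
This determines the minimum frequency separation for resolving two sinusoids.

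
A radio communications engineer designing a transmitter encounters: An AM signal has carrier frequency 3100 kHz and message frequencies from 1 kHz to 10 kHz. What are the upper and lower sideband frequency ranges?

Upper sideband (USB) = fc + [fm_low, fm_high] = 3100 + [1, 10] = [3101, 3110] kHz
Lower sideband (LSB) = fc - [fm_high, fm_low] = 3100 - [10, 1] = [3090, 3099] kHz
Total occupied spectrum: 3090 kHz to 3110 kHz (plus carrier at 3100 kHz)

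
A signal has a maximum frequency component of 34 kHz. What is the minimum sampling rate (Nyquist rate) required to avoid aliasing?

By the Nyquist-Shannon sampling theorem,
the minimum sampling rate (Nyquist rate) must be at least 2 * f_max.
Nyquist rate = 2 * 34 kHz = 68 kHz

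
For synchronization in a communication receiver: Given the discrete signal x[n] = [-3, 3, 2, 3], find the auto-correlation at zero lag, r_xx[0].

The auto-correlation at zero lag r_xx[0] equals the signal energy.
r_xx[0] = sum of x[n]^2 = (-3)^2 + 3^2 + 2^2 + 3^2
= 9 + 9 + 4 + 9 = 31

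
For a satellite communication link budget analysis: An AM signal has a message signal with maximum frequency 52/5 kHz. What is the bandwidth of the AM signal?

In AM (double-sideband), the bandwidth is twice the message frequency.
BW = 2 * f_m = 2 * 52/5 kHz = 104/5 kHz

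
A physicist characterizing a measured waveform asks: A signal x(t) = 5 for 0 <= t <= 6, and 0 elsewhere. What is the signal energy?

Energy = integral of |x(t)|^2 dt over the signal duration
= 5^2 * 6 = 25 * 6 = 150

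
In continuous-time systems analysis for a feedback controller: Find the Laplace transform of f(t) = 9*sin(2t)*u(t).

Standard pair: sin(wt)*u(t) <-> w/(s^2+w^2)
With w = 2: L{9*sin(2t)*u(t)} = 18/(s^2+4)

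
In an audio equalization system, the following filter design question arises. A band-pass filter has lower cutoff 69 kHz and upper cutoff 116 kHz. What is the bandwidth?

Bandwidth = f_high - f_low
= 116 kHz - 69 kHz = 47 kHz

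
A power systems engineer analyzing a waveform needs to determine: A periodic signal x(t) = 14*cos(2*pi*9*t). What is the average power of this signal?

Average power of A*cos(wt) is A^2/2.
P = 14^2 / 2 = 196/2 = 98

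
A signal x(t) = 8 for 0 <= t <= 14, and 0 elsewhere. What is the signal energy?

Energy = integral of |x(t)|^2 dt over the signal duration
= 8^2 * 14 = 64 * 14 = 896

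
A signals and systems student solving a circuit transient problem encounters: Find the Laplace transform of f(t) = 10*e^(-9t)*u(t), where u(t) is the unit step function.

Standard Laplace transform pair:
e^(-at)*u(t) <-> 1/(s+a)
With a = 9: L{10*e^(-9t)*u(t)} = 10/(s+9), ROC: Re(s) > -9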